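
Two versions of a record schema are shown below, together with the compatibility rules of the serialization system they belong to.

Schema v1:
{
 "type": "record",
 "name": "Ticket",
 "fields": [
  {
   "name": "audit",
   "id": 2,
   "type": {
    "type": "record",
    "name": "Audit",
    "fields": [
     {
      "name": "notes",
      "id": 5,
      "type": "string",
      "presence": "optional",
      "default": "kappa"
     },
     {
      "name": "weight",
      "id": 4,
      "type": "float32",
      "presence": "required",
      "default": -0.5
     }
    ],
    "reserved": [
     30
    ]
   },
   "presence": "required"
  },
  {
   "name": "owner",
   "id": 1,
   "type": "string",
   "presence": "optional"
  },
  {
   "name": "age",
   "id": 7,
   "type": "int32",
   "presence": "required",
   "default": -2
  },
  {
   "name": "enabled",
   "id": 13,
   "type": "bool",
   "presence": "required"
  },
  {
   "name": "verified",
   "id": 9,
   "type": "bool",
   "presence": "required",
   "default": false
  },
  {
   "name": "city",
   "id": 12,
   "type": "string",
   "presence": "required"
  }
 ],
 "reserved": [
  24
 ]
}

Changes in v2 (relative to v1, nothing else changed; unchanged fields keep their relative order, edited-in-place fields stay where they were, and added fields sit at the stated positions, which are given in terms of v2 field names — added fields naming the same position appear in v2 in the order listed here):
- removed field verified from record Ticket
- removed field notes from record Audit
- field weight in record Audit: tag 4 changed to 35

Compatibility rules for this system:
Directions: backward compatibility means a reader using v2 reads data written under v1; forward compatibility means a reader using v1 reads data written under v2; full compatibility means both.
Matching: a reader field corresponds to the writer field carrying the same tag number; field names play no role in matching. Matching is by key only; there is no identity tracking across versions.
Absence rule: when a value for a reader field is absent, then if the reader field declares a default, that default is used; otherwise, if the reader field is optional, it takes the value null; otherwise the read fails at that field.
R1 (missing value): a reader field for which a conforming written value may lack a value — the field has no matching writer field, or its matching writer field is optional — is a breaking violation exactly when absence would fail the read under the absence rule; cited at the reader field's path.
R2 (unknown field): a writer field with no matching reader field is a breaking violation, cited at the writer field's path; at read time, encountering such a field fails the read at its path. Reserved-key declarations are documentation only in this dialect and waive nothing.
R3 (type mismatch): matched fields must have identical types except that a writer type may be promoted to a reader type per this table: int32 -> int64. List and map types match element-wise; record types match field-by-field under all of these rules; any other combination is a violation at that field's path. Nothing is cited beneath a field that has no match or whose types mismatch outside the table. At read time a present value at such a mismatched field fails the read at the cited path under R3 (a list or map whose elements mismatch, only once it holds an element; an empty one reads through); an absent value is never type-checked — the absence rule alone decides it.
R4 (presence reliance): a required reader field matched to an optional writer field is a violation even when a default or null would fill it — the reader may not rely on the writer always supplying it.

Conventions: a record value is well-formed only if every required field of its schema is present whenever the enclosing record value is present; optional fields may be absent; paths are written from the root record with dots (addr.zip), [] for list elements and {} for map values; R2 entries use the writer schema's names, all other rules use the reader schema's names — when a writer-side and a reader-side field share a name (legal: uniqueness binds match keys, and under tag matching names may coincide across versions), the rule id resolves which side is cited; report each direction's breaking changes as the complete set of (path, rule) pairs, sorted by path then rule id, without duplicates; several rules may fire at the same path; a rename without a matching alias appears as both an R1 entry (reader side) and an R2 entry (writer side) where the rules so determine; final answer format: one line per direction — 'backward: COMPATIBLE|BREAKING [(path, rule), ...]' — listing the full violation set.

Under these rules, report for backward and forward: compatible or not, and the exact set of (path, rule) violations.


backward: BREAKING [(audit.notes, R2), (audit.weight, R2), (verified, R2)]; forward: BREAKING [(audit.weight, R2)]

in Ticket below, arrows point writer -> reader
backward on Ticket — v2 reading data written by v1:
  audit: Audit -> Audit, writer required; from audit
  owner: string -> string, writer optional; from owner
  age: int32 -> int32, writer required; from age
  enabled: bool -> bool, writer required; from enabled
  city: string -> string, writer required; from city
  writer field verified has no reader counterpart
  audit.weight: no writer-side match
  writer field audit.notes has no reader counterpart
  writer field audit.weight has no reader counterpart
  rule R2 violated at audit.notes
  rule R2 violated at audit.weight
  rule R2 violated at verified
  => backward: BREAKING (3)
forward on Ticket — v1 reading data written by v2:
  audit: Audit -> Audit, writer required; from audit
  owner: string -> string, writer optional; from owner
  age: int32 -> int32, writer required; from age
  enabled: bool -> bool, writer required; from enabled
  verified: no writer-side match
  city: string -> string, writer required; from city
  audit.notes: no writer-side match
  audit.weight: no writer-side match
  writer field audit.weight has no reader counterpart
  rule R2 violated at audit.weight
  => forward: BREAKING (1)


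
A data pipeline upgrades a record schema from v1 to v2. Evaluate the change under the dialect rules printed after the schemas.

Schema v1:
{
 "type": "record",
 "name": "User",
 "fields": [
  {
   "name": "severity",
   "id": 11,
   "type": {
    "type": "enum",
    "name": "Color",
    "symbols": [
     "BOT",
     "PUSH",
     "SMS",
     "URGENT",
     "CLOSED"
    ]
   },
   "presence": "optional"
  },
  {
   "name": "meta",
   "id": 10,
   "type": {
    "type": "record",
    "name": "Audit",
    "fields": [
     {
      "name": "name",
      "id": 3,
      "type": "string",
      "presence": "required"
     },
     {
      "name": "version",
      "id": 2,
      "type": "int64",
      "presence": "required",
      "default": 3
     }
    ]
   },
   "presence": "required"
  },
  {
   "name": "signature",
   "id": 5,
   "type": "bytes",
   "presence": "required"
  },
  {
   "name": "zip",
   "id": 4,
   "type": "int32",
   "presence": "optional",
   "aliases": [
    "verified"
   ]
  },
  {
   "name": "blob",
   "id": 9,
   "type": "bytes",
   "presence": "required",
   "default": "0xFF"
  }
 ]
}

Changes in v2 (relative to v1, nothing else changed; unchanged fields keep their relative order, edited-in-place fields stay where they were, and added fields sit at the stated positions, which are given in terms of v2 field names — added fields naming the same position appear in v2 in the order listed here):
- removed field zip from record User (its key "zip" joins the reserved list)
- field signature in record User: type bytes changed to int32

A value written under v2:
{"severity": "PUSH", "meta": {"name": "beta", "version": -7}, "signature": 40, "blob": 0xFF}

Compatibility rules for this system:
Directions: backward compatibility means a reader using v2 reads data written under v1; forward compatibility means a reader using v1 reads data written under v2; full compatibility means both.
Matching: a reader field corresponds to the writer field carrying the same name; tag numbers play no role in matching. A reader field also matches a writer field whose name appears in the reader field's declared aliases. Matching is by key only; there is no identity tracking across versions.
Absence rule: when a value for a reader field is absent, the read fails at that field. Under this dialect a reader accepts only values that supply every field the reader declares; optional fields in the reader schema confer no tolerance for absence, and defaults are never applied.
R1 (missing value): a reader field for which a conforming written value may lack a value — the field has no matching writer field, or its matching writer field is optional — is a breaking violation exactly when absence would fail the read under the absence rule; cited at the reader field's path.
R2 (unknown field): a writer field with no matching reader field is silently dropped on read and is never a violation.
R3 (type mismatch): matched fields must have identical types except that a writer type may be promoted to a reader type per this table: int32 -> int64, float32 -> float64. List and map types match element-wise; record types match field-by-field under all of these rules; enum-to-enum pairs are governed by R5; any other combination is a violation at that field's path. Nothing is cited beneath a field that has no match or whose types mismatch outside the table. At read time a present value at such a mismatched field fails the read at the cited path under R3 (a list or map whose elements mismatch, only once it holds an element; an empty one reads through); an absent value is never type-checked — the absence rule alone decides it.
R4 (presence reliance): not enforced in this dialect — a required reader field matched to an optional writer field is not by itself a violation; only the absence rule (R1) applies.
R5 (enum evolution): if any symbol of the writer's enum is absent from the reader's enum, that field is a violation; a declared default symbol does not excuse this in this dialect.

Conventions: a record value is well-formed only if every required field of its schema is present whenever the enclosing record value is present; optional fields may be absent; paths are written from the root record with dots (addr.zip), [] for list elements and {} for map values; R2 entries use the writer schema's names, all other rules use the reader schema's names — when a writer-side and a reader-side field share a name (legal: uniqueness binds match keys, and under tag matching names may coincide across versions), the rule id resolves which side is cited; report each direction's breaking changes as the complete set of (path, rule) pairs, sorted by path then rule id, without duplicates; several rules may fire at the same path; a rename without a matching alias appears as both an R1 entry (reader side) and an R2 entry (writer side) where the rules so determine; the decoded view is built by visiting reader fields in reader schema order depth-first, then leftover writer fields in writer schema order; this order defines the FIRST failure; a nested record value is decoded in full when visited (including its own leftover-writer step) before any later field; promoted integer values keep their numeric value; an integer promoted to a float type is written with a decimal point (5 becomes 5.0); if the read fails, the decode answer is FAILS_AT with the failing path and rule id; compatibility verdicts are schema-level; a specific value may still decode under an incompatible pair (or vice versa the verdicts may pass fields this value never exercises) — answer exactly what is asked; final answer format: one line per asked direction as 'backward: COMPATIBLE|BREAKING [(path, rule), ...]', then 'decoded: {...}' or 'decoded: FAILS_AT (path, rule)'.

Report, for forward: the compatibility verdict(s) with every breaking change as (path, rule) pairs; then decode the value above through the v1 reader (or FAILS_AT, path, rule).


each type pair in User: writer, then reader
forward pass over User, reader schema v1, writer schema v2:
  severity: paired with writer severity (Color -> Color; writer optional)
  meta: paired with writer meta (Audit -> Audit; writer required)
  signature: paired with writer signature (int32 -> bytes; writer required)
  no writer field matches reader zip
  blob: paired with writer blob (bytes -> bytes; writer required)
  meta.name: paired with writer meta.name (string -> string; writer required)
  meta.version: paired with writer meta.version (int64 -> int64; writer required)
  violation R1 at severity
  violation R3 at signature
  violation R1 at zip
  => forward: BREAKING (3)
migrating the User value to v1:
  severity := "PUSH"
  meta.name := "beta"
  meta.version := -7
  read fails at signature under R3
  => FAILS_AT (signature, R3)
diffs on User not affecting the asked answer:
  removed field zip from record User (its key "zip" joins the reserved list) -> matters only for User's backward compatibility — outside the asked direction

forward: BREAKING [(severity, R1), (signature, R3), (zip, R1)]; decoded: FAILS_AT (signature, R3)


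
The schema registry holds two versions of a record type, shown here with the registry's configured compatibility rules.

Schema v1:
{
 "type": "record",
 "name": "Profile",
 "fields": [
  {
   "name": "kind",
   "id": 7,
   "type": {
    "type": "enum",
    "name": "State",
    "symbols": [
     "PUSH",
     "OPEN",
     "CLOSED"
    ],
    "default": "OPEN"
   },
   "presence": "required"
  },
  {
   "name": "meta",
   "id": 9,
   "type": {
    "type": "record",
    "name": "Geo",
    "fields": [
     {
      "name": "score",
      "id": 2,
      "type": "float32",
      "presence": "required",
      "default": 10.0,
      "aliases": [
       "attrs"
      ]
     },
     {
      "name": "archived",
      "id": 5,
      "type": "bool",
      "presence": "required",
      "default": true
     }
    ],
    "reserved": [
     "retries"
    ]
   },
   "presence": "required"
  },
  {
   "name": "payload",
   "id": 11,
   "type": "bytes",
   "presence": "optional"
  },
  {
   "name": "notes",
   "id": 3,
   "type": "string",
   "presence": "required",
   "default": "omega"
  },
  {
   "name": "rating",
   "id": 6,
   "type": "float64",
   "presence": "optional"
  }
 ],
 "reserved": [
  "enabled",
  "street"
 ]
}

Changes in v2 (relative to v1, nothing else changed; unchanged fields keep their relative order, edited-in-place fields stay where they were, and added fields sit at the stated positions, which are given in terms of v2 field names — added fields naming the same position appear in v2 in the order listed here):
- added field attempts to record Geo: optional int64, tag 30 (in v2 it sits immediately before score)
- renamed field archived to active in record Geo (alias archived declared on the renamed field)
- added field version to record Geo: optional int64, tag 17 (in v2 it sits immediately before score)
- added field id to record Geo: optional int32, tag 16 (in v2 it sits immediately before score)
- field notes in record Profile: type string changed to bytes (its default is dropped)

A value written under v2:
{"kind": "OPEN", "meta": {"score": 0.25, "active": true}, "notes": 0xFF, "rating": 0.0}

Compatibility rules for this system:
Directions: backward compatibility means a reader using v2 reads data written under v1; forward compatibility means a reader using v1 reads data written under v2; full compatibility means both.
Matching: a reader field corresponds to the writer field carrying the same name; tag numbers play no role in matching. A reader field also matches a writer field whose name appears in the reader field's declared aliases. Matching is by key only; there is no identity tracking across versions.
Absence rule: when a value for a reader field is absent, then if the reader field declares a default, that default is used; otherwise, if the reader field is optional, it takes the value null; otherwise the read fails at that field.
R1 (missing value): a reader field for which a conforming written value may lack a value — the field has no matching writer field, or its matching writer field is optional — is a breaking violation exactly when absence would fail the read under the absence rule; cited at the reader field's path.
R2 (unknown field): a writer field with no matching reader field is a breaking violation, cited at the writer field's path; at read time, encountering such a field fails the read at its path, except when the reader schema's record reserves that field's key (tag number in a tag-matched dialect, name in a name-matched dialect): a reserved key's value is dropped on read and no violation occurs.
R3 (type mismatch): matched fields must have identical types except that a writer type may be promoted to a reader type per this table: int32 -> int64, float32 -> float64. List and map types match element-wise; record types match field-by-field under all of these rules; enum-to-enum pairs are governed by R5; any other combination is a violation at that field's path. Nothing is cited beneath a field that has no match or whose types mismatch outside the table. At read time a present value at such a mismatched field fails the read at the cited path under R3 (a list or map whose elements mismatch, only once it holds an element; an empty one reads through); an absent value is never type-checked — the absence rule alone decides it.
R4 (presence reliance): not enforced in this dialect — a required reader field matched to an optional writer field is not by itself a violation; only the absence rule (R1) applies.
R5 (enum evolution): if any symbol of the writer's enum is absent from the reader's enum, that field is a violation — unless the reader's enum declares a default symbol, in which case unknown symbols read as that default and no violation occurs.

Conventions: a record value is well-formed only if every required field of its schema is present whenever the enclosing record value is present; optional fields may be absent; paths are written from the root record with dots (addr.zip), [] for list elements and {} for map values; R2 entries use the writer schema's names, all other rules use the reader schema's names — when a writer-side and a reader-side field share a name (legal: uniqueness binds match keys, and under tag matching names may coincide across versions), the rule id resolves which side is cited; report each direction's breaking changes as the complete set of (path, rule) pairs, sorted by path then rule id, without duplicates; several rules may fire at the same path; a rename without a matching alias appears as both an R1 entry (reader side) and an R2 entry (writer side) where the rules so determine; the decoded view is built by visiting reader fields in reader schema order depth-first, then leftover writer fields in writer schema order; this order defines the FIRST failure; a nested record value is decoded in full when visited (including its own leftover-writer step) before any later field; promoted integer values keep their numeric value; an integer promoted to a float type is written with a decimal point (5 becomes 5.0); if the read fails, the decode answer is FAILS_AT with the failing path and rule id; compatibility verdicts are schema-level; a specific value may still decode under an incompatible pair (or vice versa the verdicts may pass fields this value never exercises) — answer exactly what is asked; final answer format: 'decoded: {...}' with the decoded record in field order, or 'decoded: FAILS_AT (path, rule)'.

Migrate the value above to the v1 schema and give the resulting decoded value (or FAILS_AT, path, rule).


decoded: FAILS_AT (meta.active, R2)

each type pair in Profile: writer, then reader
decode (reader v1):
  kind := "OPEN"
  meta.score := 0.25
  meta.archived := true (absent -> default)
  read fails at meta.active under R2 (unknown field)
  => FAILS_AT (meta.active, R2)
diffs on Profile not affecting the asked answer:
  added field id to record Geo: optional int32, tag 16 (in v2 it sits immediately before score) -> affects the rule determinations only; this particular Profile value decodes identically
  added field attempts to record Geo: optional int64, tag 30 (in v2 it sits immediately before score) -> affects the rule determinations only; this particular Profile value decodes identically
  added field version to record Geo: optional int64, tag 17 (in v2 it sits immediately before score) -> affects the rule determinations only; this particular Profile value decodes identically
  field notes in record Profile: type string changed to bytes (its default is dropped) -> affects the rule determinations only; this particular Profile value decodes identically


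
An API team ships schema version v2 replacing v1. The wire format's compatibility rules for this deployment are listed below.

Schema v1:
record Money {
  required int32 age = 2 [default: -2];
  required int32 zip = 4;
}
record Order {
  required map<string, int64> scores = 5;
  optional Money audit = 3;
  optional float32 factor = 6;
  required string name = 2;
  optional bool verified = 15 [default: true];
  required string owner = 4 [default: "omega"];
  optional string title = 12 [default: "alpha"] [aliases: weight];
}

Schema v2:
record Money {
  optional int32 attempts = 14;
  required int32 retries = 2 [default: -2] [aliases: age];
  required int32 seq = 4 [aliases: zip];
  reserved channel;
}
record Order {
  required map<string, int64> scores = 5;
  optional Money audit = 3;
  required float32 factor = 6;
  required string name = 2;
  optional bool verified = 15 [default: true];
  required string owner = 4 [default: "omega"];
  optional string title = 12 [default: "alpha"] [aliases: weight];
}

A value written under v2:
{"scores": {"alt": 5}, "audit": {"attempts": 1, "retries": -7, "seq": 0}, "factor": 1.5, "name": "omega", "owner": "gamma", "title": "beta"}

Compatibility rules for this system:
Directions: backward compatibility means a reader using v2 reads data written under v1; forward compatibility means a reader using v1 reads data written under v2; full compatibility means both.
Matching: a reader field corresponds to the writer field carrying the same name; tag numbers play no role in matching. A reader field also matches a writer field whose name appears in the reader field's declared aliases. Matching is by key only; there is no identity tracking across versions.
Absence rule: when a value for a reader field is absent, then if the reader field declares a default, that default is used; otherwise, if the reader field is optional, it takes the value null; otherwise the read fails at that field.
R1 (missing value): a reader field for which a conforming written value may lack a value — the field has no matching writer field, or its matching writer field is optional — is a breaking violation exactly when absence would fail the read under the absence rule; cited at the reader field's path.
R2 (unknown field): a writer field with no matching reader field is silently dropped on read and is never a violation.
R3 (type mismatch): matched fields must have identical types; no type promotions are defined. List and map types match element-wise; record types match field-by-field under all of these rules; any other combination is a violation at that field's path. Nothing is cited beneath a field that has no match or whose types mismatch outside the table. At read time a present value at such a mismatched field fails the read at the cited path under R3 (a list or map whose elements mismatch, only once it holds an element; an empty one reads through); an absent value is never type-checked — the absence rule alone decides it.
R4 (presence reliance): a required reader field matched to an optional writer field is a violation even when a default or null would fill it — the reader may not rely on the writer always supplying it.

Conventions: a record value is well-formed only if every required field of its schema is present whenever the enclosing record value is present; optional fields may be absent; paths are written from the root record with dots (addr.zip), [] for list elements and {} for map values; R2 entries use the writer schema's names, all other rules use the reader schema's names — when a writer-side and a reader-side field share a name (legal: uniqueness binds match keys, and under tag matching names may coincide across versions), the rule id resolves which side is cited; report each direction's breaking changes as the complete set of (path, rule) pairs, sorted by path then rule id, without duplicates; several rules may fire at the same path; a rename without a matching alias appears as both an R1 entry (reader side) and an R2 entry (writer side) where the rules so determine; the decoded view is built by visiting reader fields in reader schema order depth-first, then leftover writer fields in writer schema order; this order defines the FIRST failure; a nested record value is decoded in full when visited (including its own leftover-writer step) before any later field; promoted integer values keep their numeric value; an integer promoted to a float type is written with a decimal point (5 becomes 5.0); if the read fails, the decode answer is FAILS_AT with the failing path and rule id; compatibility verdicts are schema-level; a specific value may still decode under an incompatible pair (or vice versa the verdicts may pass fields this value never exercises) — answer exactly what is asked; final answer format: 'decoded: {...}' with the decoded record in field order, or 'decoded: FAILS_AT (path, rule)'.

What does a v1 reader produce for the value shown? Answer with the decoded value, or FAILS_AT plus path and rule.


decoded: FAILS_AT (audit.zip, R1)

each type pair in Order: writer, then reader
decoding the Order value with the v1 reader:
  scores := {"alt": 5}
  audit.age := -2 (no value, default fills)
  read fails at audit.zip under R1 (no fill)
  => FAILS_AT (audit.zip, R1)
the other Order changes do not affect what is asked:
  field factor in record Order: optional changed to required -> matters for Order compatibility verdicts, not for this value's decode
  renamed field age to retries in record Money (alias age declared on the renamed field) -> fires no rule on Order under this dialect and leaves the result unchanged
  added field attempts to record Money: optional int32, tag 14 (in v2 it sits immediately before retries) -> fires no rule on Order under this dialect and leaves the result unchanged


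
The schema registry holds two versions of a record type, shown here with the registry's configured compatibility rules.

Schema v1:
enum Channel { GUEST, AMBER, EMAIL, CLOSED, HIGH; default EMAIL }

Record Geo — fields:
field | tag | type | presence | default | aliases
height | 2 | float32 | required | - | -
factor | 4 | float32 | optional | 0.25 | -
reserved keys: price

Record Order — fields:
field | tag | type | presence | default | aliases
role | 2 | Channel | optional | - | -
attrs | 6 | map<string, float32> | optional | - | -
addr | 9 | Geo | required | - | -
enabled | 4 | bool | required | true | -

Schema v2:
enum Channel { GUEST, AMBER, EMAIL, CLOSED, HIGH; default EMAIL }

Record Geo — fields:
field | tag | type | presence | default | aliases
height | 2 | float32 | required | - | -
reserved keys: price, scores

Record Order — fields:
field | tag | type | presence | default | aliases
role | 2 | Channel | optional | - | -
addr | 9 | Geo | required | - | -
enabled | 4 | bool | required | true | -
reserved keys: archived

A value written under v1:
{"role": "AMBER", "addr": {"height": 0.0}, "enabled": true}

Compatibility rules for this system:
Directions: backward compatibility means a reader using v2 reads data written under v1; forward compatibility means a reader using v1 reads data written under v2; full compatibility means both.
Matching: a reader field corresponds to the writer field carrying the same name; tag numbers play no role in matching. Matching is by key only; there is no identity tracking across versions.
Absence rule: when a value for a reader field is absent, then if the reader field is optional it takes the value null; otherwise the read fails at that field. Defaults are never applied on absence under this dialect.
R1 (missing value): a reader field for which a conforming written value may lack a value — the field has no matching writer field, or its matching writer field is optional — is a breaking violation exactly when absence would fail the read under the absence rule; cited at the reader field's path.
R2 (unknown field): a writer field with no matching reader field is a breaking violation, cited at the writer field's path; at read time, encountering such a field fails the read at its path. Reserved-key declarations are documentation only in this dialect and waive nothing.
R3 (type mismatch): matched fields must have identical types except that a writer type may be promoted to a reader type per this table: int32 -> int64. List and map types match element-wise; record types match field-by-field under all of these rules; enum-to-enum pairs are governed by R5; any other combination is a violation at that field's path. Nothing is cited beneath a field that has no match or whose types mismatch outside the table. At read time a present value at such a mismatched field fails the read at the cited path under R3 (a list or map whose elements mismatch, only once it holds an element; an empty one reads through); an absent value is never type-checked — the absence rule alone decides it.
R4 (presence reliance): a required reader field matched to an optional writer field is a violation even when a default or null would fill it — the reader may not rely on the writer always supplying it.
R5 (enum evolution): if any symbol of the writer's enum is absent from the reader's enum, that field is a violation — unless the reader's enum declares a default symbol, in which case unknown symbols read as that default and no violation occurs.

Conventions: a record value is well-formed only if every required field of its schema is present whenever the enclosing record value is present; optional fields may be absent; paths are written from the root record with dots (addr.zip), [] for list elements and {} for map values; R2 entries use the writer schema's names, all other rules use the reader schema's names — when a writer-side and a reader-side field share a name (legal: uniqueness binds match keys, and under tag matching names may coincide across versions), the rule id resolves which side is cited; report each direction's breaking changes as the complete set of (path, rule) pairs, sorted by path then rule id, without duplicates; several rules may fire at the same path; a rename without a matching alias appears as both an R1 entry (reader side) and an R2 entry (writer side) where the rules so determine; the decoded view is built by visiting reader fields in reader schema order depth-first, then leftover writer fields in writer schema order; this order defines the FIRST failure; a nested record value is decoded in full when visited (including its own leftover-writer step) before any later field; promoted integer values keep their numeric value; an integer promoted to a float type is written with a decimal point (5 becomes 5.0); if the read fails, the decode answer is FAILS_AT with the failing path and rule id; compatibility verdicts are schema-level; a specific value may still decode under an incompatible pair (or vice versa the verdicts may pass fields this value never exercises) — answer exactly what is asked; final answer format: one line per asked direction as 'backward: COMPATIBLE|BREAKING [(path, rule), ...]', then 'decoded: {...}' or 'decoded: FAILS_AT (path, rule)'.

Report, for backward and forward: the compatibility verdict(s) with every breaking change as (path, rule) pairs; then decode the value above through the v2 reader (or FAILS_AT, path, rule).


backward: BREAKING [(addr.factor, R2), (attrs, R2)]; forward: COMPATIBLE []; decoded: {"role": "AMBER", "addr": {"height": 0.0}, "enabled": true}

the writer's type comes first in each Order pair
checking backward for Order: reader v2 against writer v1:
  Channel -> Channel, writer optional: role aligns to role
  Geo -> Geo, writer required: addr aligns to addr
  bool -> bool, writer required: enabled aligns to enabled
  writer field attrs has no reader counterpart
  float32 -> float32, writer required: addr.height aligns to addr.height
  writer field addr.factor has no reader counterpart
  violation R2 at addr.factor
  violation R2 at attrs
  backward on Order therefore BREAKING (2)
checking forward for Order: reader v1 against writer v2:
  Channel -> Channel, writer optional: role aligns to role
  attrs: no writer match
  Geo -> Geo, writer required: addr aligns to addr
  bool -> bool, writer required: enabled aligns to enabled
  float32 -> float32, writer required: addr.height aligns to addr.height
  addr.factor: no writer match
  => forward verdict for Order: COMPATIBLE, no violations
decoding the Order value with the v2 reader:
  role := "AMBER"
  addr.height := 0.0
  enabled := true
  => decoded: {"role": "AMBER", "addr": {"height": 0.0}, "enabled": true}


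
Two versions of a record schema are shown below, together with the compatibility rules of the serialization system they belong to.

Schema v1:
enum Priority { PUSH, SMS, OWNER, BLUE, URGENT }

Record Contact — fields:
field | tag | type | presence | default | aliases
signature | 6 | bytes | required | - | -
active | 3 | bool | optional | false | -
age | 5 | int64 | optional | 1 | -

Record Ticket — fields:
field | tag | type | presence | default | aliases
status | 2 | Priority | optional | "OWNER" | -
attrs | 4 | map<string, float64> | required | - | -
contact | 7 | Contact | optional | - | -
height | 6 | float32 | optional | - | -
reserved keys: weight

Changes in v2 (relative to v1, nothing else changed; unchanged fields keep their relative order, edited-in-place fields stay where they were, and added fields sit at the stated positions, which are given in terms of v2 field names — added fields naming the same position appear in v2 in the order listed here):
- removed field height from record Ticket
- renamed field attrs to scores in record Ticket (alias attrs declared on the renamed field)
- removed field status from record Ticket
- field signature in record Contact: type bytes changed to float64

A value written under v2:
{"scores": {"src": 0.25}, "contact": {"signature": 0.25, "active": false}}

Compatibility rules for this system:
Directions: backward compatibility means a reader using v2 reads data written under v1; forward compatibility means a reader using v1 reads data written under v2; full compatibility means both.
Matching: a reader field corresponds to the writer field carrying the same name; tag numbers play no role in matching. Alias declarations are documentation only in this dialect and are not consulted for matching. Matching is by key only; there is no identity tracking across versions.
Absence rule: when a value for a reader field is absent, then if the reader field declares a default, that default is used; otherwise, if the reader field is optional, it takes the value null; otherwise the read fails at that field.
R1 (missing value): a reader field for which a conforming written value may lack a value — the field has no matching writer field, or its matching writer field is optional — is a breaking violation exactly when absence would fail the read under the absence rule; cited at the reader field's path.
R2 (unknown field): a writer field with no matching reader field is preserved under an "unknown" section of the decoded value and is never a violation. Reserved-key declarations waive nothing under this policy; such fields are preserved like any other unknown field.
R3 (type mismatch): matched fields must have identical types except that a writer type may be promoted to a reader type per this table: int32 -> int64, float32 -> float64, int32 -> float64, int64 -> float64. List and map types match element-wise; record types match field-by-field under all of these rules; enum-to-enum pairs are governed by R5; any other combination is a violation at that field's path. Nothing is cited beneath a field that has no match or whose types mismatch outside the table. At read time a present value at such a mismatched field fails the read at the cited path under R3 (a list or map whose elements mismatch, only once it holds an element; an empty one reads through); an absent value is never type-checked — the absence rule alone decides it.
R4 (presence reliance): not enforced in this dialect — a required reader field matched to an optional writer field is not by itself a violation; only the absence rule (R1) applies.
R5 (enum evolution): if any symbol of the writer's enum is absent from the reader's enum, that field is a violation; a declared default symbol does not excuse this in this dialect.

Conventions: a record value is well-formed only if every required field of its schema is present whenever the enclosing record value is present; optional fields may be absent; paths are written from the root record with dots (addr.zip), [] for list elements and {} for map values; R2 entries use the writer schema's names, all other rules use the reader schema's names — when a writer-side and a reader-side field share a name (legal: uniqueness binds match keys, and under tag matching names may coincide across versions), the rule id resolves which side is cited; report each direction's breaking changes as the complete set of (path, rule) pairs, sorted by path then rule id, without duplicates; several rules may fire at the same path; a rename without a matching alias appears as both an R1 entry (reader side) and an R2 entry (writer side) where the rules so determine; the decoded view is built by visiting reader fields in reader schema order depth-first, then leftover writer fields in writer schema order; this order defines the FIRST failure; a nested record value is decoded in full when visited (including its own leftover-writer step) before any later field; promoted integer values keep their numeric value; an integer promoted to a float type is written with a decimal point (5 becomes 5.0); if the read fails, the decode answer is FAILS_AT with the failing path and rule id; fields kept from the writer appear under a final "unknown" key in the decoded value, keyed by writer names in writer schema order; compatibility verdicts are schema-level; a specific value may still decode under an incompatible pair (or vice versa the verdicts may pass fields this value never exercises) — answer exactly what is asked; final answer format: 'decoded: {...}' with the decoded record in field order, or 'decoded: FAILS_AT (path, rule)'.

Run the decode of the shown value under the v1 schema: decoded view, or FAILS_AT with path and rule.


decoded: FAILS_AT (attrs, R1)

the writer's type comes first in each Ticket pair
decoding the Ticket value with the v1 reader:
  status := "OWNER" (no value, default fills)
  read fails at attrs under R1 (no fill)
  => FAILS_AT (attrs, R1)
the other Ticket changes do not affect what is asked:
  removed field height from record Ticket -> inert under this dialect — no rule fires on Ticket and the result does not move
  removed field status from record Ticket -> inert under this dialect — no rule fires on Ticket and the result does not move
  field signature in record Contact: type bytes changed to float64 -> matters for Ticket compatibility verdicts, not for this value's decode


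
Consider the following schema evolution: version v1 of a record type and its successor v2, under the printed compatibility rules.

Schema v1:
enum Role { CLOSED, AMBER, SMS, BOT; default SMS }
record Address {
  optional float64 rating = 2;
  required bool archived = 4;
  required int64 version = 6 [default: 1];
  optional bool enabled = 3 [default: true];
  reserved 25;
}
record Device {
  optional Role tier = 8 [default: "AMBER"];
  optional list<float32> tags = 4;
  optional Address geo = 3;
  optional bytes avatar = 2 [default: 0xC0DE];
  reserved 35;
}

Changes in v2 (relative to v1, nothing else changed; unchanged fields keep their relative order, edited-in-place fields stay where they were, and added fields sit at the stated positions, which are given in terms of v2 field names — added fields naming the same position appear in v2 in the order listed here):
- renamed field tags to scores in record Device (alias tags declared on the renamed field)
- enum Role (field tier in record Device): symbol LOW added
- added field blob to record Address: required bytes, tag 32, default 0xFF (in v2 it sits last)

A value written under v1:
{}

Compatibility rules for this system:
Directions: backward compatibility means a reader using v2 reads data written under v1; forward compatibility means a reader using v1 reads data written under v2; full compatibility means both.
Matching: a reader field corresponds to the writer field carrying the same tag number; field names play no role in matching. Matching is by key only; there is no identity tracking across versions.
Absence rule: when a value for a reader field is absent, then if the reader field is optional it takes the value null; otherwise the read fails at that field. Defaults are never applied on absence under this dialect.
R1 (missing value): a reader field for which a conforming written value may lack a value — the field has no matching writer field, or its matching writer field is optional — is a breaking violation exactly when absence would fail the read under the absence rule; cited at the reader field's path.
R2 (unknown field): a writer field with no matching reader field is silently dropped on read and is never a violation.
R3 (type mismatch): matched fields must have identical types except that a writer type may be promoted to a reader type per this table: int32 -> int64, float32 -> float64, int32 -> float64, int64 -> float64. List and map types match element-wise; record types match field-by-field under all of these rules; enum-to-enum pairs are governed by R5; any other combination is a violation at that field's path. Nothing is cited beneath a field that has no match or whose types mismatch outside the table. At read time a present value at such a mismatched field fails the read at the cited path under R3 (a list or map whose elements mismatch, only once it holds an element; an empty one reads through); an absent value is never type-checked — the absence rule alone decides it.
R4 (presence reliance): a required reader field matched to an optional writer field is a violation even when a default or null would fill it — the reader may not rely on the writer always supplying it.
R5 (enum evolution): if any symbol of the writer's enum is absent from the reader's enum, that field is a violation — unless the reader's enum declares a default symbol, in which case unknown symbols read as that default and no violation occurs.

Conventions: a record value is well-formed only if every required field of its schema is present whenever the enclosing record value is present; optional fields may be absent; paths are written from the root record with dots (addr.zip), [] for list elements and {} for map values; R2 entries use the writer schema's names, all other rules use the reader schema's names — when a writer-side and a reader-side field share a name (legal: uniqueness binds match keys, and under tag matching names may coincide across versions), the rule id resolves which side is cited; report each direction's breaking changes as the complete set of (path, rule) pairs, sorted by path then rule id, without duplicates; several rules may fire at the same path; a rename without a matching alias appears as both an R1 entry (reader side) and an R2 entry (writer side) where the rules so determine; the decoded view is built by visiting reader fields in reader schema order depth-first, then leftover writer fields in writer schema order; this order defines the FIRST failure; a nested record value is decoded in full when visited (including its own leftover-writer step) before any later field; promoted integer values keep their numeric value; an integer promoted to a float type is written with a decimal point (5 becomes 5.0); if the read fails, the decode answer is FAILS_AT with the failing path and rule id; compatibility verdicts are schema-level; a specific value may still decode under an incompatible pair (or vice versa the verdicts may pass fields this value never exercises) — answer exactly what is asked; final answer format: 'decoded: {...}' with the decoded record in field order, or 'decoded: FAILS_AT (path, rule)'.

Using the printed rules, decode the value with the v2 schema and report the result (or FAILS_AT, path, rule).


decoded: {"tier": null, "scores": null, "geo": null, "avatar": null}

each type pair in Device: writer, then reader
decode walk for Device under reader schema v2:
  tier := null (not supplied -> null)
  scores := null (not supplied -> null)
  geo := null (not supplied -> null)
  avatar := null (not supplied -> null)
  => decoded: {"tier": null, "scores": null, "geo": null, "avatar": null}
ruling out the remaining Device differences:
  enum Role (field tier in record Device): symbol LOW added -> no rule fires on it and the decoded Device view is identical with or without it
  added field blob to record Address: required bytes, tag 32, default 0xFF (in v2 it sits last) -> matters for Device compatibility verdicts, not for this value's decode
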